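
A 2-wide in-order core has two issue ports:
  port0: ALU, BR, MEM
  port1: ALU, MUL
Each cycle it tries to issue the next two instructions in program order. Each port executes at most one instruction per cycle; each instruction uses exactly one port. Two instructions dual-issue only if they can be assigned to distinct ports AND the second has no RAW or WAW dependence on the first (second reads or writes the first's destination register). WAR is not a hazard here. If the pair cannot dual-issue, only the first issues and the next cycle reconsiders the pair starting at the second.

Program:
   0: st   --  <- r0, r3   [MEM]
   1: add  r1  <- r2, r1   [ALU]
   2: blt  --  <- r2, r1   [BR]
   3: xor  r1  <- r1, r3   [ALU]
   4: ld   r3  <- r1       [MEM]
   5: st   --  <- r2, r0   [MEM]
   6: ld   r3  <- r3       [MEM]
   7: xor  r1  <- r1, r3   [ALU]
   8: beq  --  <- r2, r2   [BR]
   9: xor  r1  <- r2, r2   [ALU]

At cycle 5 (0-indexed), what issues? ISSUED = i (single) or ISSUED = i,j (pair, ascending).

  cy0 -> i0/i1 (st.MEM+add.ALU) dual
  cy1 -> i2/i3 (blt.BR+xor.ALU) dual
  cy2 -> i4 (ld.MEM) no-port MEM/MEM
  cy3 -> i5 (st.MEM) no-port MEM/MEM
  cy4 -> i6 (ld.MEM) RAW r3
  cy5 -> i7/i8 (xor.ALU+beq.BR) dual
  cy6 -> i9 (xor.ALU) tail

ISSUED = 7,8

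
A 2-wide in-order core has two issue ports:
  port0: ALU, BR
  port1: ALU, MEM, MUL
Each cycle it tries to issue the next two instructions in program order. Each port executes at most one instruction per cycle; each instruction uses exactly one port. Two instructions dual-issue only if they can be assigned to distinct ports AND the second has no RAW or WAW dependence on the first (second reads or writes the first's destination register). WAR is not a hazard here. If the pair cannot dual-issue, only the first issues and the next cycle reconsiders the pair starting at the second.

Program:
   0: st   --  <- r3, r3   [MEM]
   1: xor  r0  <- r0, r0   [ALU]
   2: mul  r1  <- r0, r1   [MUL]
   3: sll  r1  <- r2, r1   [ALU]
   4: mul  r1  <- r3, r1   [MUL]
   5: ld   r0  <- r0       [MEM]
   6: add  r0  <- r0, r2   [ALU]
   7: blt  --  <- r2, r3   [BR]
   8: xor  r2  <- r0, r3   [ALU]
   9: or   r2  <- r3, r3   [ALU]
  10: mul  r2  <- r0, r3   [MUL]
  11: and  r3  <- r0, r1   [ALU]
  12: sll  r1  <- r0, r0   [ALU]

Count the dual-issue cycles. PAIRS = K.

PAIRS = 3

0. st.MEM+xor.ALU @i0,i1  | pair
1. mul.MUL @i2  | RAW+WAW r1
2. sll.ALU @i3  | RAW+WAW r1
3. mul.MUL @i4  | no-port MUL/MEM
4. ld.MEM @i5  | RAW+WAW r0
5. add.ALU+blt.BR @i6,i7  | pair
6. xor.ALU @i8  | WAW r2
7. or.ALU @i9  | WAW r2
8. mul.MUL+and.ALU @i10,i11  | pair
9. sll.ALU @i12  | tail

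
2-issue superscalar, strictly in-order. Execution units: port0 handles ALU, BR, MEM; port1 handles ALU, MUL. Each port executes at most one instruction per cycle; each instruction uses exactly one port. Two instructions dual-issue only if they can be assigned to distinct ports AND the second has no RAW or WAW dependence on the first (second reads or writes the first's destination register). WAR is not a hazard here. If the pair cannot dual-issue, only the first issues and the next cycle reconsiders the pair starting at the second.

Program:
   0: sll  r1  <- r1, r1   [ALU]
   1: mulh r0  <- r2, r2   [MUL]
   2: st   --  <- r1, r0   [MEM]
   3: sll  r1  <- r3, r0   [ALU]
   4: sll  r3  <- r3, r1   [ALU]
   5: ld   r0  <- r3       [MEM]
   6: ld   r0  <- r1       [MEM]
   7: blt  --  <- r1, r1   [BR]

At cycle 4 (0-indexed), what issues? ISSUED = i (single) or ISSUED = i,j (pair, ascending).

  cy0 -> i0,i1 (sll.ALU/mulh.MUL) 2-wide
  cy1 -> i2,i3 (st.MEM/sll.ALU) 2-wide
  cy2 -> i4 (sll.ALU) RAW r3
  cy3 -> i5 (ld.MEM) no-port MEM/MEM
  cy4 -> i6 (ld.MEM) no-port MEM/BR
  cy5 -> i7 (blt.BR) tail

ISSUED = 6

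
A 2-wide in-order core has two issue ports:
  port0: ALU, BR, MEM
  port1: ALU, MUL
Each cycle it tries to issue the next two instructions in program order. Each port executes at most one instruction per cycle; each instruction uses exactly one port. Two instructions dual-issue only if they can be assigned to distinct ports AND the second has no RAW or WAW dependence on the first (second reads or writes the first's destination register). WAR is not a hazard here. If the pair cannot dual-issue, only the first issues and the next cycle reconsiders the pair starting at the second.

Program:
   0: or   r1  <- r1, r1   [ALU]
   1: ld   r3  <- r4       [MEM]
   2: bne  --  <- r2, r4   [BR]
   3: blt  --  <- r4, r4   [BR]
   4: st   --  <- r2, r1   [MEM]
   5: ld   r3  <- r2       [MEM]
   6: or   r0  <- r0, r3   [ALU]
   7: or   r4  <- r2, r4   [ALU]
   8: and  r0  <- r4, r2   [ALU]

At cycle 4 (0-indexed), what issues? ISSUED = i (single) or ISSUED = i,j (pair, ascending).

#0 head=0: or;ld i0,i1 pair
#1 head=2: bne i2 no-port BR/BR
#2 head=3: blt i3 no-port BR/MEM
#3 head=4: st i4 no-port MEM/MEM
#4 head=5: ld i5 RAW r3
#5 head=6: or;or i6,i7 pair
#6 head=8: and i8 tail

ISSUED = 5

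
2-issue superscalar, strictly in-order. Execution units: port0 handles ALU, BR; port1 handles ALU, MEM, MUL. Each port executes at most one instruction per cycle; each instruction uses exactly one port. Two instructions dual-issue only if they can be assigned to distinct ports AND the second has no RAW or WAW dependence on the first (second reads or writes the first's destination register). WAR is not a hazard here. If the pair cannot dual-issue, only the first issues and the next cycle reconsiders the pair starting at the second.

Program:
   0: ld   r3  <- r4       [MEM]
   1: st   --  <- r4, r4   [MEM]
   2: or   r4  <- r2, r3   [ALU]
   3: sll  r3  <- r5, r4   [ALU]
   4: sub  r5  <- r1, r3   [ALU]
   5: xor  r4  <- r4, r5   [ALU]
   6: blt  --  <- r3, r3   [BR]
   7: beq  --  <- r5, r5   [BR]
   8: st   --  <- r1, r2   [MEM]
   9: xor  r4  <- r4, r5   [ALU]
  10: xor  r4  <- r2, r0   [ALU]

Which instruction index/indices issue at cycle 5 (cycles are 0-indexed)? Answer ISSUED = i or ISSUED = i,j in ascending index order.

t=0 i0:ld ; no-port MEM/MEM
t=1 i1/i2:st+or ; pair
t=2 i3:sll ; RAW r3
t=3 i4:sub ; RAW r5
t=4 i5/i6:xor+blt ; pair
t=5 i7/i8:beq+st ; pair
t=6 i9:xor ; WAW r4
t=7 i10:xor ; tail

ISSUED = 7,8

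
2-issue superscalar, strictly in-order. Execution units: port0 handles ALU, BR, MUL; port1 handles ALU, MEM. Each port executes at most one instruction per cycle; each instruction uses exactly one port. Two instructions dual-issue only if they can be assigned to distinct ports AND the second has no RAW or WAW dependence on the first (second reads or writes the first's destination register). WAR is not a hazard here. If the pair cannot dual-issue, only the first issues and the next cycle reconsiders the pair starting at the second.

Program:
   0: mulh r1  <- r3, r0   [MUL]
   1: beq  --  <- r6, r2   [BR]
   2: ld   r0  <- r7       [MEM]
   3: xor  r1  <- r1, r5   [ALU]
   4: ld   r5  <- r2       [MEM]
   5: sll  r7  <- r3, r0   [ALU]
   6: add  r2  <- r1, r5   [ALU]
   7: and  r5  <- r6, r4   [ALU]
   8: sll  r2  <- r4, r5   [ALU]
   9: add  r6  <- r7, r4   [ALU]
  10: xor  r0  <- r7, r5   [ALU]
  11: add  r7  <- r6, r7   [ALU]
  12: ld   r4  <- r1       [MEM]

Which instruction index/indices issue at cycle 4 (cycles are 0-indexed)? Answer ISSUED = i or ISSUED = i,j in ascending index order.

c0: i0 mulh.MUL  no-port MUL/BR
c1: i1,i2 beq.BR/ld.MEM  2-wide
c2: i3,i4 xor.ALU/ld.MEM  2-wide
c3: i5,i6 sll.ALU/add.ALU  2-wide
c4: i7 and.ALU  RAW r5
c5: i8,i9 sll.ALU/add.ALU  2-wide
c6: i10,i11 xor.ALU/add.ALU  2-wide
c7: i12 ld.MEM  tail

ISSUED = 7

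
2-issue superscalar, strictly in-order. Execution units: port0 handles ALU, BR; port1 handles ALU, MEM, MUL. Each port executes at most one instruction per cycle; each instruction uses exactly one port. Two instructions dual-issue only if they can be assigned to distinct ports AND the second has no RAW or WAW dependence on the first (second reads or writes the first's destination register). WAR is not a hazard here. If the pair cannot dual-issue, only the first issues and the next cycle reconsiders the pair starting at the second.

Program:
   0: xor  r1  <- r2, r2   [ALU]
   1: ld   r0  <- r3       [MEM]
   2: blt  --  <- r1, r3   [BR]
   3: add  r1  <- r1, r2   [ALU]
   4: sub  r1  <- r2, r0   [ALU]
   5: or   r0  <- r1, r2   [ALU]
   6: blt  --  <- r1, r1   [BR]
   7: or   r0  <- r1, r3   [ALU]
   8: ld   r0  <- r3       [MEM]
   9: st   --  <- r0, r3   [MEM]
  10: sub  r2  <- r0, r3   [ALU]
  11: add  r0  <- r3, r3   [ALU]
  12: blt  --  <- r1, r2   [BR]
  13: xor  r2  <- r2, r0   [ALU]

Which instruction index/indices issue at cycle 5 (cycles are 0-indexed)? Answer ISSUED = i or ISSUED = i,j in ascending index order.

ISSUED = 8

t=0 i0&i1:xor ld ; dual
t=1 i2&i3:blt add ; dual
t=2 i4:sub ; RAW r1
t=3 i5&i6:or blt ; dual
t=4 i7:or ; WAW r0
t=5 i8:ld ; no-port MEM/MEM
t=6 i9&i10:st sub ; dual
t=7 i11&i12:add blt ; dual
t=8 i13:xor ; tail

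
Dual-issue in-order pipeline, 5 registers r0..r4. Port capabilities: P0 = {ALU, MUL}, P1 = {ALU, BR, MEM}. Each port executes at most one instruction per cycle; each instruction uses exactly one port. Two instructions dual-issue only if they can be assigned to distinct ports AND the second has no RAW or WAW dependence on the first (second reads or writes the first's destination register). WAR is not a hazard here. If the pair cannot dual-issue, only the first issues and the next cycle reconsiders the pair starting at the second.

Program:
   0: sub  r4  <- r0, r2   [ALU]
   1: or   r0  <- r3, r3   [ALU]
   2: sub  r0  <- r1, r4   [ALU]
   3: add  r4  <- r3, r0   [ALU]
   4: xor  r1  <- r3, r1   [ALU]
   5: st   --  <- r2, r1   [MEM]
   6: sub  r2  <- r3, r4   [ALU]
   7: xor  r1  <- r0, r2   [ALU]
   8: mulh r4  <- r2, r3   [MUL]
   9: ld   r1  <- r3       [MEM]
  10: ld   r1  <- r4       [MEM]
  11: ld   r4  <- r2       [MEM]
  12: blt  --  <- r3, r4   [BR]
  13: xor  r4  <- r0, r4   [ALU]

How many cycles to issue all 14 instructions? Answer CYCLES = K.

c0: i0,i1 sub+or  pair
c1: i2 sub  RAW r0
c2: i3,i4 add+xor  pair
c3: i5,i6 st+sub  pair
c4: i7,i8 xor+mulh  pair
c5: i9 ld  no-port MEM/MEM
c6: i10 ld  no-port MEM/MEM
c7: i11 ld  no-port MEM/BR
c8: i12,i13 blt+xor  pair

CYCLES = 9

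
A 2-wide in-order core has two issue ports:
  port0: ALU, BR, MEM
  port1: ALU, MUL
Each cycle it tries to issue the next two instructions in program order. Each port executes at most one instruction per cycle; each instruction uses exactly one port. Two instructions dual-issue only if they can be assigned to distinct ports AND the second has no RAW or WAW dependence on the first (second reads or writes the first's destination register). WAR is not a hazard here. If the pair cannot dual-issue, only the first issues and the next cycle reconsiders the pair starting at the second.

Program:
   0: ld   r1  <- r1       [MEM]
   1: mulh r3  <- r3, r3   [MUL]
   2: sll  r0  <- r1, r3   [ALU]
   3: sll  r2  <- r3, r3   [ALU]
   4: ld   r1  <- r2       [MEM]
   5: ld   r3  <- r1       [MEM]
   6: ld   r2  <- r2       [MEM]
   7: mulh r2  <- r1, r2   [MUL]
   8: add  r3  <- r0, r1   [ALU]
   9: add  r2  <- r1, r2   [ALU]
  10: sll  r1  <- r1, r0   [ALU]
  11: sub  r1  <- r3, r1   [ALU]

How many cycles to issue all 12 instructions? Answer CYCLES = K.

CYCLES = 8

0. ld+mulh @i0+i1  | pair
1. sll+sll @i2+i3  | pair
2. ld @i4  | no-port MEM/MEM
3. ld @i5  | no-port MEM/MEM
4. ld @i6  | RAW+WAW r2
5. mulh+add @i7+i8  | pair
6. add+sll @i9+i10  | pair
7. sub @i11  | tail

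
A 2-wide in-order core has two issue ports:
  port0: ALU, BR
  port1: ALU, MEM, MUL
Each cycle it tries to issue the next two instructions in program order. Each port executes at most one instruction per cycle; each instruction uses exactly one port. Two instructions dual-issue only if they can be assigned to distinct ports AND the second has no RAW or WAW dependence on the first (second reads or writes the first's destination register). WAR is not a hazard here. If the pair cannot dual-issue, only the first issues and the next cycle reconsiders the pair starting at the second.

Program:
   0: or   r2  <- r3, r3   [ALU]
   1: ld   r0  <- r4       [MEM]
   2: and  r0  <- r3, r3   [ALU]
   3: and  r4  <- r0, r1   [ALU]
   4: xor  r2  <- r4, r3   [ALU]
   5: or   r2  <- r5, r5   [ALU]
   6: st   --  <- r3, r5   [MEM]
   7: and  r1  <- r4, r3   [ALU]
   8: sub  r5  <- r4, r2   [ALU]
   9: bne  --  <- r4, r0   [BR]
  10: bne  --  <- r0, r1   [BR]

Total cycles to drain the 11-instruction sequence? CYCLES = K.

CYCLES = 8

#0 head=0: or;ld i0&i1 2-wide
#1 head=2: and i2 RAW r0
#2 head=3: and i3 RAW r4
#3 head=4: xor i4 WAW r2
#4 head=5: or;st i5&i6 2-wide
#5 head=7: and;sub i7&i8 2-wide
#6 head=9: bne i9 no-port BR/BR
#7 head=10: bne i10 tail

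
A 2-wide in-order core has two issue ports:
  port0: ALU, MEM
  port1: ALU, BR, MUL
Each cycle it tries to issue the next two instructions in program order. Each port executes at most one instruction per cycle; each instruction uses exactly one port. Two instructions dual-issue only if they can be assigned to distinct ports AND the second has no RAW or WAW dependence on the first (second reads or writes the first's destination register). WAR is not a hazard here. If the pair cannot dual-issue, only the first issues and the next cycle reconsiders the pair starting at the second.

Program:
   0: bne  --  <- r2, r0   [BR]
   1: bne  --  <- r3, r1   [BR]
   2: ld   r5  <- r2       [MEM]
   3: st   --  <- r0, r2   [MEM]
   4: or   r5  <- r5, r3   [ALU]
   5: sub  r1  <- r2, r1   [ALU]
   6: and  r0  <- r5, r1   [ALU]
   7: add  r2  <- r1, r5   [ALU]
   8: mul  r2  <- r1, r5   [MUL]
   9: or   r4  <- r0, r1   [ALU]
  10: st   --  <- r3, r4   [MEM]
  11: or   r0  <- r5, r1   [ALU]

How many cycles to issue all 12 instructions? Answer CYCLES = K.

CYCLES = 7

t=0 i0:bne.BR ; no-port BR/BR
t=1 i1/i2:bne.BR ld.MEM ; 2-wide
t=2 i3/i4:st.MEM or.ALU ; 2-wide
t=3 i5:sub.ALU ; RAW r1
t=4 i6/i7:and.ALU add.ALU ; 2-wide
t=5 i8/i9:mul.MUL or.ALU ; 2-wide
t=6 i10/i11:st.MEM or.ALU ; 2-wide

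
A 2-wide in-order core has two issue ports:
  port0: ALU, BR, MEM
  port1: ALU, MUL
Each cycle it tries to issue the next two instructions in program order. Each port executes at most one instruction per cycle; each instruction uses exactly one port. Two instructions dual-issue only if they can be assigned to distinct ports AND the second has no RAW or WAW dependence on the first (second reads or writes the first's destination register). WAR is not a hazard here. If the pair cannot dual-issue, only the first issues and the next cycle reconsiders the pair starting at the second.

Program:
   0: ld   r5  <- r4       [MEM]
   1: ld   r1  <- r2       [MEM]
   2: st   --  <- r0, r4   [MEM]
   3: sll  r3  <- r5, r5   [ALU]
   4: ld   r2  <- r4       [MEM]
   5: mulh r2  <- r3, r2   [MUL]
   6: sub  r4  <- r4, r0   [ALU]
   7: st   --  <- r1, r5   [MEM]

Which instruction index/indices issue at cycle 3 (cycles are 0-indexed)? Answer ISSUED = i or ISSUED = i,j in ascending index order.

0. ld @i0  | no-port MEM/MEM
1. ld @i1  | no-port MEM/MEM
2. st+sll @i2,i3  | pair
3. ld @i4  | RAW+WAW r2
4. mulh+sub @i5,i6  | pair
5. st @i7  | tail

ISSUED = 4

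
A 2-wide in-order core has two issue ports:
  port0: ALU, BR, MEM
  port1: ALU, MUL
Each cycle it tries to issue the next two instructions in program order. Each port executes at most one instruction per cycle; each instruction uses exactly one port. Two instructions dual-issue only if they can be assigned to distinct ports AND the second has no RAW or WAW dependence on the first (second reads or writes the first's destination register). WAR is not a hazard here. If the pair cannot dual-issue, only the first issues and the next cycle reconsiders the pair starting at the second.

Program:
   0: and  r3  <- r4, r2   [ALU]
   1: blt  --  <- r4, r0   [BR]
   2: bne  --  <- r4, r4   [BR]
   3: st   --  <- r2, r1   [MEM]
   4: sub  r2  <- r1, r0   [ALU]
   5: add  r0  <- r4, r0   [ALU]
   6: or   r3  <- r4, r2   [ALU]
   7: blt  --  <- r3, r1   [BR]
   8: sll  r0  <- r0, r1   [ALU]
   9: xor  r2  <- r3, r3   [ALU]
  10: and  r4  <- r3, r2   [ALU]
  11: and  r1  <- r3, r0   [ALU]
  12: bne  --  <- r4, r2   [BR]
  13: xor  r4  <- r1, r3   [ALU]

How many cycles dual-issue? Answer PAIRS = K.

[0] i0&i1  and.ALU;blt.BR  -- 2-wide
[1] i2  bne.BR  -- no-port BR/MEM
[2] i3&i4  st.MEM;sub.ALU  -- 2-wide
[3] i5&i6  add.ALU;or.ALU  -- 2-wide
[4] i7&i8  blt.BR;sll.ALU  -- 2-wide
[5] i9  xor.ALU  -- RAW r2
[6] i10&i11  and.ALU;and.ALU  -- 2-wide
[7] i12&i13  bne.BR;xor.ALU  -- 2-wide

PAIRS = 6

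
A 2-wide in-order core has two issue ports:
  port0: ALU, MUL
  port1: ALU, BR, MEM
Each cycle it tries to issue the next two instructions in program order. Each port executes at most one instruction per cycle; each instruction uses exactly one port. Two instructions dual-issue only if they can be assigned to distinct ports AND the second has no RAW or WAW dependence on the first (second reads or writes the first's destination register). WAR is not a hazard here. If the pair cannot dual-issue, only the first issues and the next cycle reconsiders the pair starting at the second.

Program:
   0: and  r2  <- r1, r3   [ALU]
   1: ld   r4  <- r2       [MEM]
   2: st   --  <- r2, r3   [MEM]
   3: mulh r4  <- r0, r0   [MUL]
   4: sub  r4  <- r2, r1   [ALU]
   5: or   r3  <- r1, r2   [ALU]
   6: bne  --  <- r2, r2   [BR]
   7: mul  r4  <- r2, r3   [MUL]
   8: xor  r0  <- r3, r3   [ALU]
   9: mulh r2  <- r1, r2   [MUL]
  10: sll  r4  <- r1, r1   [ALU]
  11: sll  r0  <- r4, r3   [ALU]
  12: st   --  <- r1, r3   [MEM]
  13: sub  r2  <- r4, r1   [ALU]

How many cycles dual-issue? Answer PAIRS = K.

  cy0 -> i0 (and) RAW r2
  cy1 -> i1 (ld) no-port MEM/MEM
  cy2 -> i2/i3 (st mulh) 2-wide
  cy3 -> i4/i5 (sub or) 2-wide
  cy4 -> i6/i7 (bne mul) 2-wide
  cy5 -> i8/i9 (xor mulh) 2-wide
  cy6 -> i10 (sll) RAW r4
  cy7 -> i11/i12 (sll st) 2-wide
  cy8 -> i13 (sub) tail

PAIRS = 5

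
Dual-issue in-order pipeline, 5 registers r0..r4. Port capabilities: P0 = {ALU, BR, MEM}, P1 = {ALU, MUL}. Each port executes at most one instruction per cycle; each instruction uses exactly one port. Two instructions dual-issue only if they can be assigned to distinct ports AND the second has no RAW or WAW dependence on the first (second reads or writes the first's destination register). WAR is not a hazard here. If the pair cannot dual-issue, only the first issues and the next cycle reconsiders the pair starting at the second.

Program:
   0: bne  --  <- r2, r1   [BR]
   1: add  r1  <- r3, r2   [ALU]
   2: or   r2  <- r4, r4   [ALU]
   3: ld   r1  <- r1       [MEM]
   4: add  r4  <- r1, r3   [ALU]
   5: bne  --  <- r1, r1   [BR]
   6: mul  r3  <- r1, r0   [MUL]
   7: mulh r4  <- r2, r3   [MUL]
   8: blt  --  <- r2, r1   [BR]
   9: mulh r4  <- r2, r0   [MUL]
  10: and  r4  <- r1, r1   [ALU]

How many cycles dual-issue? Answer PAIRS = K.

PAIRS = 4

0. bne.BR/add.ALU @i0&i1  | 2-wide
1. or.ALU/ld.MEM @i2&i3  | 2-wide
2. add.ALU/bne.BR @i4&i5  | 2-wide
3. mul.MUL @i6  | no-port MUL/MUL
4. mulh.MUL/blt.BR @i7&i8  | 2-wide
5. mulh.MUL @i9  | WAW r4
6. and.ALU @i10  | tail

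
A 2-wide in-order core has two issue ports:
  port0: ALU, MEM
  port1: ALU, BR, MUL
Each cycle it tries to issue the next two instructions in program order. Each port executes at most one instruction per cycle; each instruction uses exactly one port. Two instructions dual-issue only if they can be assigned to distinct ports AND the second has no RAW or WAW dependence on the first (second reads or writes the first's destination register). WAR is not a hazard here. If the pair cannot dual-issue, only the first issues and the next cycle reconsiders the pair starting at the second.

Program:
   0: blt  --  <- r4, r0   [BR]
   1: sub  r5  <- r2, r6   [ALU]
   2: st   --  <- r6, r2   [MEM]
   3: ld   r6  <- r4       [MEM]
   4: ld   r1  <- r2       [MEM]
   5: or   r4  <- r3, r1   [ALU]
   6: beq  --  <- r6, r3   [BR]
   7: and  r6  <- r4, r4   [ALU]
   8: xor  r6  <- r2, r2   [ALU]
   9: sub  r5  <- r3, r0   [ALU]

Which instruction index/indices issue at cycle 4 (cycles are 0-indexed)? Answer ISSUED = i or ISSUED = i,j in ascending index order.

ISSUED = 5,6

#0 head=0: blt.BR/sub.ALU i0+i1 dual
#1 head=2: st.MEM i2 no-port MEM/MEM
#2 head=3: ld.MEM i3 no-port MEM/MEM
#3 head=4: ld.MEM i4 RAW r1
#4 head=5: or.ALU/beq.BR i5+i6 dual
#5 head=7: and.ALU i7 WAW r6
#6 head=8: xor.ALU/sub.ALU i8+i9 dual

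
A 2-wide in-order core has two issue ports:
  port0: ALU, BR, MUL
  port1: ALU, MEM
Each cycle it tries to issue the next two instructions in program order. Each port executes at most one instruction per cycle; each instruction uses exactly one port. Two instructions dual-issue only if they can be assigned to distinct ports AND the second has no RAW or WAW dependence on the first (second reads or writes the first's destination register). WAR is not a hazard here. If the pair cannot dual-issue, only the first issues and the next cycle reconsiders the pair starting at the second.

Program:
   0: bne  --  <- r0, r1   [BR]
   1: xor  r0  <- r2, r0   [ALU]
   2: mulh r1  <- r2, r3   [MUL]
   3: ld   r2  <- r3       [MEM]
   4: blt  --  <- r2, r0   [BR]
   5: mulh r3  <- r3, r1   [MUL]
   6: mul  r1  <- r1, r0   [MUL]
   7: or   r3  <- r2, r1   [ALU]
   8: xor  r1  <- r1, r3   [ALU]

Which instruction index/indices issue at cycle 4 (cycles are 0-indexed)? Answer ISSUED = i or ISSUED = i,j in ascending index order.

ISSUED = 6

t=0 i0/i1:bne.BR+xor.ALU ; pair
t=1 i2/i3:mulh.MUL+ld.MEM ; pair
t=2 i4:blt.BR ; no-port BR/MUL
t=3 i5:mulh.MUL ; no-port MUL/MUL
t=4 i6:mul.MUL ; RAW r1
t=5 i7:or.ALU ; RAW r3
t=6 i8:xor.ALU ; tail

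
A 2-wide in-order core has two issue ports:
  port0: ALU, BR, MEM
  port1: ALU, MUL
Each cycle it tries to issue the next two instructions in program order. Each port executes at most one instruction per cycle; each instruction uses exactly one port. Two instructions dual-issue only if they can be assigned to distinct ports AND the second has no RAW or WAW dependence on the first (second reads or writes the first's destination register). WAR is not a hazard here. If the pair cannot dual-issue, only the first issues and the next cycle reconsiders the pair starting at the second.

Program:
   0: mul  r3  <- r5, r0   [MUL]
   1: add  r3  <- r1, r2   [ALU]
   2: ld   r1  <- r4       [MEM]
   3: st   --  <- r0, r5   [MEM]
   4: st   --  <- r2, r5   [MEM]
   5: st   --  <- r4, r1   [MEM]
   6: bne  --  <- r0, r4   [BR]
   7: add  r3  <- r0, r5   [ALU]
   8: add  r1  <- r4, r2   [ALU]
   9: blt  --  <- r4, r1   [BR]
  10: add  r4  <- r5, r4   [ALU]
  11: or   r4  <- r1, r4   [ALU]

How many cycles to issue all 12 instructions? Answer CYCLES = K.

  cy0 -> i0 (mul.MUL) WAW r3
  cy1 -> i1&i2 (add.ALU+ld.MEM) pair
  cy2 -> i3 (st.MEM) no-port MEM/MEM
  cy3 -> i4 (st.MEM) no-port MEM/MEM
  cy4 -> i5 (st.MEM) no-port MEM/BR
  cy5 -> i6&i7 (bne.BR+add.ALU) pair
  cy6 -> i8 (add.ALU) RAW r1
  cy7 -> i9&i10 (blt.BR+add.ALU) pair
  cy8 -> i11 (or.ALU) tail

CYCLES = 9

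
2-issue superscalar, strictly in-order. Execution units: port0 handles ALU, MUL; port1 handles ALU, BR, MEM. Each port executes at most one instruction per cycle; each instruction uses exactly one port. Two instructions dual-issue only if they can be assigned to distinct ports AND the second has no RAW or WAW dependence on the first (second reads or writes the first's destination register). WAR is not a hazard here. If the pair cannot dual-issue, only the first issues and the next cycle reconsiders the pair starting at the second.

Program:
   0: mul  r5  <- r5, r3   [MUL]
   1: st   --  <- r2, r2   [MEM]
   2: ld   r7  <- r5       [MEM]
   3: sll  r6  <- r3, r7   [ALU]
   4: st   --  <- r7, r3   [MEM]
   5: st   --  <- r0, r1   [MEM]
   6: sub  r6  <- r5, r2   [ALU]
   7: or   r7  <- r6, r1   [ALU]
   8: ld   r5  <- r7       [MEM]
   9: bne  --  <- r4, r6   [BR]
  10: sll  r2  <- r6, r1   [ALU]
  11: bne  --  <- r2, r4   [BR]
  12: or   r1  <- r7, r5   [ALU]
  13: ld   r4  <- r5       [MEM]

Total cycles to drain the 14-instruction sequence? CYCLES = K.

  cy0 -> i0&i1 (mul.MUL+st.MEM) pair
  cy1 -> i2 (ld.MEM) RAW r7
  cy2 -> i3&i4 (sll.ALU+st.MEM) pair
  cy3 -> i5&i6 (st.MEM+sub.ALU) pair
  cy4 -> i7 (or.ALU) RAW r7
  cy5 -> i8 (ld.MEM) no-port MEM/BR
  cy6 -> i9&i10 (bne.BR+sll.ALU) pair
  cy7 -> i11&i12 (bne.BR+or.ALU) pair
  cy8 -> i13 (ld.MEM) tail

CYCLES = 9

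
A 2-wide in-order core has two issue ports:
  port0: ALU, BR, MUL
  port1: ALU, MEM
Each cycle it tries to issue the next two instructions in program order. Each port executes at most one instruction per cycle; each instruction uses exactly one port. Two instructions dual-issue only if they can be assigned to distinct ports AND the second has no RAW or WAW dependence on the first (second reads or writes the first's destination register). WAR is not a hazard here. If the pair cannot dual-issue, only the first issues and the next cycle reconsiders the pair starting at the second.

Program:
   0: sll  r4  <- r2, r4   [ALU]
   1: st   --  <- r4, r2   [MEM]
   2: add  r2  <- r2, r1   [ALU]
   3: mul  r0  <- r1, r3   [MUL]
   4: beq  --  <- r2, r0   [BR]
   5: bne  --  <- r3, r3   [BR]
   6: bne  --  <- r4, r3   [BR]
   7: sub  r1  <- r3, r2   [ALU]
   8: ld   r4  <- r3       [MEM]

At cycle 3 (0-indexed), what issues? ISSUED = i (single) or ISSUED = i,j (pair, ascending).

ISSUED = 4

#0 head=0: sll.ALU i0 RAW r4
#1 head=1: st.MEM+add.ALU i1,i2 pair
#2 head=3: mul.MUL i3 no-port MUL/BR
#3 head=4: beq.BR i4 no-port BR/BR
#4 head=5: bne.BR i5 no-port BR/BR
#5 head=6: bne.BR+sub.ALU i6,i7 pair
#6 head=8: ld.MEM i8 tail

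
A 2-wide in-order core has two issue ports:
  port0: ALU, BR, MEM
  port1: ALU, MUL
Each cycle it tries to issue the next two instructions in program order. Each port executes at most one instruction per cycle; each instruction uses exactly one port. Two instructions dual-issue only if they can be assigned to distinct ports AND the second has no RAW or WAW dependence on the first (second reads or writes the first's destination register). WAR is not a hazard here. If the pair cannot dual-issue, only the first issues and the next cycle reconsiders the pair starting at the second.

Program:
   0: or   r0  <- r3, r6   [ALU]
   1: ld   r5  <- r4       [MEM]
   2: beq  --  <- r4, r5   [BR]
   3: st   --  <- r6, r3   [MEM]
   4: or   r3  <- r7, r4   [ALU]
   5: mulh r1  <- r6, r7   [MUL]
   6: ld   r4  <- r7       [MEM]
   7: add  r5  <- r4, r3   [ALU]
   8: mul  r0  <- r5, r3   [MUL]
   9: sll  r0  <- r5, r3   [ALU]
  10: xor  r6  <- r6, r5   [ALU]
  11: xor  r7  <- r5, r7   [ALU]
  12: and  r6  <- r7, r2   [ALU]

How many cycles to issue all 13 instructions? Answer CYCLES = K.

[0] i0&i1  or/ld  -- dual
[1] i2  beq  -- no-port BR/MEM
[2] i3&i4  st/or  -- dual
[3] i5&i6  mulh/ld  -- dual
[4] i7  add  -- RAW r5
[5] i8  mul  -- WAW r0
[6] i9&i10  sll/xor  -- dual
[7] i11  xor  -- RAW r7
[8] i12  and  -- tail

CYCLES = 9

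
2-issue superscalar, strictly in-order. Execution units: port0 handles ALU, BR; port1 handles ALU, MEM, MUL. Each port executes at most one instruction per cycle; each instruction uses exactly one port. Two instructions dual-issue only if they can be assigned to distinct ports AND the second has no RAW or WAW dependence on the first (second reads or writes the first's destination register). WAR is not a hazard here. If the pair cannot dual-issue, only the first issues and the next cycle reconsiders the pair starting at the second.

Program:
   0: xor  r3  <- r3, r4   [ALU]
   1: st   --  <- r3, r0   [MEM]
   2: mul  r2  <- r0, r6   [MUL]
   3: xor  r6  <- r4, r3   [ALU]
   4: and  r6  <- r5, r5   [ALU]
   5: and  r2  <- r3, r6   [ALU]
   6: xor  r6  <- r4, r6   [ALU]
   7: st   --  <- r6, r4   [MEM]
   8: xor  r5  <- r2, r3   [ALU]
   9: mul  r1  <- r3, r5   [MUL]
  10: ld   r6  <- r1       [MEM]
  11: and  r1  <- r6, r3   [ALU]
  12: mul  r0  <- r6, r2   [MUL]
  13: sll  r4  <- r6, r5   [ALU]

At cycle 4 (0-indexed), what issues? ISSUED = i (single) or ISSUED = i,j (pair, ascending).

c0: i0 xor.ALU  RAW r3
c1: i1 st.MEM  no-port MEM/MUL
c2: i2,i3 mul.MUL;xor.ALU  dual
c3: i4 and.ALU  RAW r6
c4: i5,i6 and.ALU;xor.ALU  dual
c5: i7,i8 st.MEM;xor.ALU  dual
c6: i9 mul.MUL  no-port MUL/MEM
c7: i10 ld.MEM  RAW r6
c8: i11,i12 and.ALU;mul.MUL  dual
c9: i13 sll.ALU  tail

ISSUED = 5,6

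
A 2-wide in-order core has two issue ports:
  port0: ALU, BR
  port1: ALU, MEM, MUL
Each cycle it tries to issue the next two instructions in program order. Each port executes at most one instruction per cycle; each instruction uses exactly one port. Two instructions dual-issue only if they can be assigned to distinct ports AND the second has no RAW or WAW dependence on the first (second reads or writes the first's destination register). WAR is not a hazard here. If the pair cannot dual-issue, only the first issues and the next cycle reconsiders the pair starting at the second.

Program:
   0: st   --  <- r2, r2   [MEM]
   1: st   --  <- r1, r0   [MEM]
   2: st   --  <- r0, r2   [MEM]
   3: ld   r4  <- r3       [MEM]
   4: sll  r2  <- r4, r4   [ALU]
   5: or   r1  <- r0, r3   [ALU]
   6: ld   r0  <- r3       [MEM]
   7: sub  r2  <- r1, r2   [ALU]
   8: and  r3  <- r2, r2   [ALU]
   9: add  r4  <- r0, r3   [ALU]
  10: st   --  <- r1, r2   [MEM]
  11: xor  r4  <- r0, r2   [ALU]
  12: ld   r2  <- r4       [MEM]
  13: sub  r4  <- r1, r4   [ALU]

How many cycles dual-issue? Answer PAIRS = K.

PAIRS = 4

  cy0 -> i0 (st) no-port MEM/MEM
  cy1 -> i1 (st) no-port MEM/MEM
  cy2 -> i2 (st) no-port MEM/MEM
  cy3 -> i3 (ld) RAW r4
  cy4 -> i4&i5 (sll or) dual
  cy5 -> i6&i7 (ld sub) dual
  cy6 -> i8 (and) RAW r3
  cy7 -> i9&i10 (add st) dual
  cy8 -> i11 (xor) RAW r4
  cy9 -> i12&i13 (ld sub) dual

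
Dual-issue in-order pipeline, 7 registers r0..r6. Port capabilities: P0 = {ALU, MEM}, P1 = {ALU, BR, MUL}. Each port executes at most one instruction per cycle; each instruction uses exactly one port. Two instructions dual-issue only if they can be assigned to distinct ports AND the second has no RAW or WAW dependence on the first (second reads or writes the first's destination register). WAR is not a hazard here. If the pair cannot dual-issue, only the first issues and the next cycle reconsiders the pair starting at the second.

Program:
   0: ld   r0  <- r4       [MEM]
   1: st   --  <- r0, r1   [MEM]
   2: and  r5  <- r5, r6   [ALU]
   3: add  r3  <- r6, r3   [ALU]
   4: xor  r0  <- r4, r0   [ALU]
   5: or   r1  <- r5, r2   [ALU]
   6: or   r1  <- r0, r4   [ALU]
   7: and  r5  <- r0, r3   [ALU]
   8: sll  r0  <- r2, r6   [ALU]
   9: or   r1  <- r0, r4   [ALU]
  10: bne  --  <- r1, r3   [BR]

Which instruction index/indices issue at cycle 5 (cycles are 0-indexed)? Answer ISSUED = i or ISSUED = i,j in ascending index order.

ISSUED = 8

c0: i0 ld  no-port MEM/MEM
c1: i1,i2 st+and  2-wide
c2: i3,i4 add+xor  2-wide
c3: i5 or  WAW r1
c4: i6,i7 or+and  2-wide
c5: i8 sll  RAW r0
c6: i9 or  RAW r1
c7: i10 bne  tail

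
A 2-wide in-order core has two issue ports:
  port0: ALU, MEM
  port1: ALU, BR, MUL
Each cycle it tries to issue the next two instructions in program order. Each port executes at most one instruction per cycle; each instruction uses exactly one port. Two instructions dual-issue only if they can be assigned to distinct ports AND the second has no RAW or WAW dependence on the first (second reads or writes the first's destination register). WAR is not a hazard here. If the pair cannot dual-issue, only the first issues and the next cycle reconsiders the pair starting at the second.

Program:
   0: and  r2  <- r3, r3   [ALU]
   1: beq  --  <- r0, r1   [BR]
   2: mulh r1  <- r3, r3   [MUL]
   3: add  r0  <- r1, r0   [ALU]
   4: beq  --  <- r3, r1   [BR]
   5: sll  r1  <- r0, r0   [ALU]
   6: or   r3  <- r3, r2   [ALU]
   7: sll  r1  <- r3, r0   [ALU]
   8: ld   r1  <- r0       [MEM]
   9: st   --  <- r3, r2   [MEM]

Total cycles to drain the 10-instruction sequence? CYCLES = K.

CYCLES = 7

#0 head=0: and+beq i0&i1 dual
#1 head=2: mulh i2 RAW r1
#2 head=3: add+beq i3&i4 dual
#3 head=5: sll+or i5&i6 dual
#4 head=7: sll i7 WAW r1
#5 head=8: ld i8 no-port MEM/MEM
#6 head=9: st i9 tail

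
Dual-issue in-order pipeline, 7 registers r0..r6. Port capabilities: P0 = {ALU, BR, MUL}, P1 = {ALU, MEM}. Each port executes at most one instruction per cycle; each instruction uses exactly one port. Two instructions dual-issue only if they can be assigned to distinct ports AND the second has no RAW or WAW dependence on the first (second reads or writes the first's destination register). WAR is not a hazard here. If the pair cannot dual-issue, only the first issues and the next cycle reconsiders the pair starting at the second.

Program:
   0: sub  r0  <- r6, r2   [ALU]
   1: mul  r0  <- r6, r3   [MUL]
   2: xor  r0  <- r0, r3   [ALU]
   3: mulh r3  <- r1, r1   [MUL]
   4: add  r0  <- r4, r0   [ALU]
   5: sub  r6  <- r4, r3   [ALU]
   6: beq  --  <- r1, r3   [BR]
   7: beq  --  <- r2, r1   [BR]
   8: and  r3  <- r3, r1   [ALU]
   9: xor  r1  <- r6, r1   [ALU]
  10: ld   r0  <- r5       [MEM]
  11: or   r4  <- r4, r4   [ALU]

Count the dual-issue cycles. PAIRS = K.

t=0 i0:sub ; WAW r0
t=1 i1:mul ; RAW+WAW r0
t=2 i2&i3:xor/mulh ; dual
t=3 i4&i5:add/sub ; dual
t=4 i6:beq ; no-port BR/BR
t=5 i7&i8:beq/and ; dual
t=6 i9&i10:xor/ld ; dual
t=7 i11:or ; tail

PAIRS = 4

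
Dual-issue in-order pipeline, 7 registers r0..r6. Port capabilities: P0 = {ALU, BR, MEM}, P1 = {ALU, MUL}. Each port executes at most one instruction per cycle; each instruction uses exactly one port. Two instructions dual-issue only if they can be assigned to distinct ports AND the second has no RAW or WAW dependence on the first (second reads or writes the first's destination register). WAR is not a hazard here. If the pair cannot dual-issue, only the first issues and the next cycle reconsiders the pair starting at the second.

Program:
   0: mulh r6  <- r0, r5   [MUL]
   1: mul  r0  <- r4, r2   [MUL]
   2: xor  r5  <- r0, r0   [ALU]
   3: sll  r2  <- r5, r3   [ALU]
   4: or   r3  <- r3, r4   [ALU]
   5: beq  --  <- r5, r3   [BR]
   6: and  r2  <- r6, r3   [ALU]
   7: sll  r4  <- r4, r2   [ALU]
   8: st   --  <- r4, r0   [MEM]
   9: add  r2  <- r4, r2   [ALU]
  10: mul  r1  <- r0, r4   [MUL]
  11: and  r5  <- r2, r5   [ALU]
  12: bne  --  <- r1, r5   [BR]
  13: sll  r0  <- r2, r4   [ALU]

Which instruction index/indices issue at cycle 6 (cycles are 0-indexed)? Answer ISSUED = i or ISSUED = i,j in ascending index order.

ISSUED = 8,9

[0] i0  mulh.MUL  -- no-port MUL/MUL
[1] i1  mul.MUL  -- RAW r0
[2] i2  xor.ALU  -- RAW r5
[3] i3/i4  sll.ALU;or.ALU  -- dual
[4] i5/i6  beq.BR;and.ALU  -- dual
[5] i7  sll.ALU  -- RAW r4
[6] i8/i9  st.MEM;add.ALU  -- dual
[7] i10/i11  mul.MUL;and.ALU  -- dual
[8] i12/i13  bne.BR;sll.ALU  -- dual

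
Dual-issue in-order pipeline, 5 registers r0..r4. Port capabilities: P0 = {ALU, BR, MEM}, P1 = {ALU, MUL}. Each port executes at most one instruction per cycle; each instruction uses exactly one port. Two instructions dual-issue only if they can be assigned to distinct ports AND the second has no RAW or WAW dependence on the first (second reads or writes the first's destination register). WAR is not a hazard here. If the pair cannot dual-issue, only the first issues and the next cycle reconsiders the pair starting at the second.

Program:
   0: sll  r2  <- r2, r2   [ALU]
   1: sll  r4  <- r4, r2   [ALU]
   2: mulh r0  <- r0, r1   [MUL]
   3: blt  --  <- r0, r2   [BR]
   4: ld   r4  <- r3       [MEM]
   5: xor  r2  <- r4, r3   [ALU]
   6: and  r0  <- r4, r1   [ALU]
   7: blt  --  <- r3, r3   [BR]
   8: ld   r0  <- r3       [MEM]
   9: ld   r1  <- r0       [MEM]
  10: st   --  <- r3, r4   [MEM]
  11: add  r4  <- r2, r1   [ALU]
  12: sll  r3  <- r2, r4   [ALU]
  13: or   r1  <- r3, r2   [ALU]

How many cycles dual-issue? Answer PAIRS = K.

PAIRS = 3

0. sll @i0  | RAW r2
1. sll mulh @i1,i2  | 2-wide
2. blt @i3  | no-port BR/MEM
3. ld @i4  | RAW r4
4. xor and @i5,i6  | 2-wide
5. blt @i7  | no-port BR/MEM
6. ld @i8  | no-port MEM/MEM
7. ld @i9  | no-port MEM/MEM
8. st add @i10,i11  | 2-wide
9. sll @i12  | RAW r3
10. or @i13  | tail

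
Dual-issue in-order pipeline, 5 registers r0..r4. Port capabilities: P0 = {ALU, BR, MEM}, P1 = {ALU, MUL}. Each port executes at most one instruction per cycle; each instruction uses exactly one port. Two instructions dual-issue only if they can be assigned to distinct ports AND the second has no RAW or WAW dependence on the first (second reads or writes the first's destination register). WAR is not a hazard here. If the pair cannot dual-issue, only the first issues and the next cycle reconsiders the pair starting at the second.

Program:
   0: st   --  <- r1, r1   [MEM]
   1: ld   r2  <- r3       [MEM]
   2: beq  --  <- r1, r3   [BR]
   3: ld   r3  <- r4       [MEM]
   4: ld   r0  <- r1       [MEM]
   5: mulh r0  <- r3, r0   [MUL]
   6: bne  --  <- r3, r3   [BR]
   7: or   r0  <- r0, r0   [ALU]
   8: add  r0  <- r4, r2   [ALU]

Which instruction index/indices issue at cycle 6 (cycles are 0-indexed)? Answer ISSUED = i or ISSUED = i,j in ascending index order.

ISSUED = 7

[0] i0  st.MEM  -- no-port MEM/MEM
[1] i1  ld.MEM  -- no-port MEM/BR
[2] i2  beq.BR  -- no-port BR/MEM
[3] i3  ld.MEM  -- no-port MEM/MEM
[4] i4  ld.MEM  -- RAW+WAW r0
[5] i5/i6  mulh.MUL;bne.BR  -- pair
[6] i7  or.ALU  -- WAW r0
[7] i8  add.ALU  -- tail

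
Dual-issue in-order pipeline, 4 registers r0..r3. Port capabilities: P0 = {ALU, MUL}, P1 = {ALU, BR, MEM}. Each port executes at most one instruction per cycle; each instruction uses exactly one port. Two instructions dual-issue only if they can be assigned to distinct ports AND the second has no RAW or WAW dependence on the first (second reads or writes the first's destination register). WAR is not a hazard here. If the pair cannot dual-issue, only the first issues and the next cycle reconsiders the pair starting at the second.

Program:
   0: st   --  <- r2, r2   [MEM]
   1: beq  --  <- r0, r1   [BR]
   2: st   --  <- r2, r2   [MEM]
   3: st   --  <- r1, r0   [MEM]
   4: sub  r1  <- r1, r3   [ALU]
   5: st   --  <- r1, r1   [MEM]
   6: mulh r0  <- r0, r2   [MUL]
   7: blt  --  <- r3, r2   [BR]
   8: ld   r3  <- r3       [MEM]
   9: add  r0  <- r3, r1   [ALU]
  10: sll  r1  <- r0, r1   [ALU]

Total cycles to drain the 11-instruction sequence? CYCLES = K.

c0: i0 st.MEM  no-port MEM/BR
c1: i1 beq.BR  no-port BR/MEM
c2: i2 st.MEM  no-port MEM/MEM
c3: i3,i4 st.MEM/sub.ALU  pair
c4: i5,i6 st.MEM/mulh.MUL  pair
c5: i7 blt.BR  no-port BR/MEM
c6: i8 ld.MEM  RAW r3
c7: i9 add.ALU  RAW r0
c8: i10 sll.ALU  tail

CYCLES = 9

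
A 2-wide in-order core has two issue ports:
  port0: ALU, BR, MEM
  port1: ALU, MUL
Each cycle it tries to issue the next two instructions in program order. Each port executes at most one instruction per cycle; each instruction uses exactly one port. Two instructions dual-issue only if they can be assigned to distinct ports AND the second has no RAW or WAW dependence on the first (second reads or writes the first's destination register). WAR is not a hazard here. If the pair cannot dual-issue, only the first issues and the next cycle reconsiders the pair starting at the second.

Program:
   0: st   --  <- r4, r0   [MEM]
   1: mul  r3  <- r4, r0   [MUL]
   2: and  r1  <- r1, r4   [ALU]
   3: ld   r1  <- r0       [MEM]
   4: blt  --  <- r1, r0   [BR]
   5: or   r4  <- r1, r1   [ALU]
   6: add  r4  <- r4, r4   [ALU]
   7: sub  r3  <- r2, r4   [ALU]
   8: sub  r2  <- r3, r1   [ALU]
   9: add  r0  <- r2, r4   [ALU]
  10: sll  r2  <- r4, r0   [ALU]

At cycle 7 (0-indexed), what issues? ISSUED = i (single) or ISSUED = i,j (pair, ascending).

0. st/mul @i0+i1  | dual
1. and @i2  | WAW r1
2. ld @i3  | no-port MEM/BR
3. blt/or @i4+i5  | dual
4. add @i6  | RAW r4
5. sub @i7  | RAW r3
6. sub @i8  | RAW r2
7. add @i9  | RAW r0
8. sll @i10  | tail

ISSUED = 9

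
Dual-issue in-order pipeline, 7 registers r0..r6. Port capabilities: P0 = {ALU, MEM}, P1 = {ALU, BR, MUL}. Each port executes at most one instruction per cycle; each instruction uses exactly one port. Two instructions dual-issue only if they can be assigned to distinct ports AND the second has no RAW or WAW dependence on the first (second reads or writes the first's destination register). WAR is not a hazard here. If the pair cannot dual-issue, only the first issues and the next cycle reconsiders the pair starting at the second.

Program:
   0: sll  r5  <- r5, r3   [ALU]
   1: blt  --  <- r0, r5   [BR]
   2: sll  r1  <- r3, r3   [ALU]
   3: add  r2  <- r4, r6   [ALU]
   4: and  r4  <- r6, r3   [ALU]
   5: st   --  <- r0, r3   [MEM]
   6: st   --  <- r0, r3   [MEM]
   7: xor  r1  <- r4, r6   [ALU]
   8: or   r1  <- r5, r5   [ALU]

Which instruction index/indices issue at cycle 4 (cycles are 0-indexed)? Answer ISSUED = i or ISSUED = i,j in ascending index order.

0. sll.ALU @i0  | RAW r5
1. blt.BR/sll.ALU @i1/i2  | pair
2. add.ALU/and.ALU @i3/i4  | pair
3. st.MEM @i5  | no-port MEM/MEM
4. st.MEM/xor.ALU @i6/i7  | pair
5. or.ALU @i8  | tail

ISSUED = 6,7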